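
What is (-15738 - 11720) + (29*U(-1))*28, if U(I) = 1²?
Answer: -26646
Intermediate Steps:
U(I) = 1
(-15738 - 11720) + (29*U(-1))*28 = (-15738 - 11720) + (29*1)*28 = -27458 + 29*28 = -27458 + 812 = -26646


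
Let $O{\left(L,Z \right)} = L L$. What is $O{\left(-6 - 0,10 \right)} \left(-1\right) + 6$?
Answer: $-30$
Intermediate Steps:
$O{\left(L,Z \right)} = L^{2}$
$O{\left(-6 - 0,10 \right)} \left(-1\right) + 6 = \left(-6 - 0\right)^{2} \left(-1\right) + 6 = \left(-6 + 0\right)^{2} \left(-1\right) + 6 = \left(-6\right)^{2} \left(-1\right) + 6 = 36 \left(-1\right) + 6 = -36 + 6 = -30$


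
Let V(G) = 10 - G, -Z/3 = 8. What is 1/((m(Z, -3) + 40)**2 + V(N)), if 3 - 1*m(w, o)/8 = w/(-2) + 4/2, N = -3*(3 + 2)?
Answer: 1/2329 ≈ 0.00042937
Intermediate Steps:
Z = -24 (Z = -3*8 = -24)
N = -15 (N = -3*5 = -15)
m(w, o) = 8 + 4*w (m(w, o) = 24 - 8*(w/(-2) + 4/2) = 24 - 8*(w*(-1/2) + 4*(1/2)) = 24 - 8*(-w/2 + 2) = 24 - 8*(2 - w/2) = 24 + (-16 + 4*w) = 8 + 4*w)
1/((m(Z, -3) + 40)**2 + V(N)) = 1/(((8 + 4*(-24)) + 40)**2 + (10 - 1*(-15))) = 1/(((8 - 96) + 40)**2 + (10 + 15)) = 1/((-88 + 40)**2 + 25) = 1/((-48)**2 + 25) = 1/(2304 + 25) = 1/2329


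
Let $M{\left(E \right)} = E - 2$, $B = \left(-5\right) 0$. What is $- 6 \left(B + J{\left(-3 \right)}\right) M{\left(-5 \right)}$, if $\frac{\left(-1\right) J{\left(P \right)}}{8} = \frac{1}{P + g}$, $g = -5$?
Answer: $42$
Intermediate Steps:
$B = 0$
$M{\left(E \right)} = -2 + E$
$J{\left(P \right)} = - \frac{8}{-5 + P}$ ($J{\left(P \right)} = - \frac{8}{P - 5} = - \frac{8}{-5 + P}$)
$- 6 \left(B + J{\left(-3 \right)}\right) M{\left(-5 \right)} = - 6 \left(0 - \frac{8}{-5 - 3}\right) \left(-2 - 5\right) = - 6 \left(0 - \frac{8}{-8}\right) \left(-7\right) = - 6 \left(0 - -1\right) \left(-7\right) = - 6 \left(0 + 1\right) \left(-7\right) = \left(-6\right) 1 \left(-7\right) = \left(-6\right) \left(-7\right) = 42$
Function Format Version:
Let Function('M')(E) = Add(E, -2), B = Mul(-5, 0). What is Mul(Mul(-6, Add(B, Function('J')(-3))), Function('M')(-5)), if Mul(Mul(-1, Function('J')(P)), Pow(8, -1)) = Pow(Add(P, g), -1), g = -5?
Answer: 42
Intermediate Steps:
B = 0
Function('M')(E) = Add(-2, E)
Function('J')(P) = Mul(-8, Pow(Add(-5, P), -1)) (Function('J')(P) = Mul(-8, Pow(Add(P, -5), -1)) = Mul(-8, Pow(Add(-5, P), -1)))
Mul(Mul(-6, Add(B, Function('J')(-3))), Function('M')(-5)) = Mul(Mul(-6, Add(0, Mul(-8, Pow(Add(-5, -3), -1)))), Add(-2, -5)) = Mul(Mul(-6, Add(0, Mul(-8, Pow(-8, -1)))), -7) = Mul(Mul(-6, Add(0, Mul(-8, Rational(-1, 8)))), -7) = Mul(Mul(-6, Add(0, 1)), -7) = Mul(Mul(-6, 1), -7) = Mul(-6, -7) = 42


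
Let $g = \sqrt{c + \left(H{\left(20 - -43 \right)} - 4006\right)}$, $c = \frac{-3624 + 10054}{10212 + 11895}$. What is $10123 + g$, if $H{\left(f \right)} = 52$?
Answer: $10123 + \frac{2 i \sqrt{483063638334}}{22107} \approx 10123.0 + 62.879 i$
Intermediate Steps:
$c = \frac{6430}{22107} \approx 0.29086$
$g = \frac{2 i \sqrt{483063638334}}{22107}$ ($g = \sqrt{\frac{6430}{22107} + \left(52 - 4006\right)} = \sqrt{\frac{6430}{22107} - 3954} = \sqrt{- \frac{87404648}{22107}} = \frac{2 i \sqrt{483063638334}}{22107} \approx 62.879 i$)
$10123 + g = 10123 + \frac{2 i \sqrt{483063638334}}{22107}$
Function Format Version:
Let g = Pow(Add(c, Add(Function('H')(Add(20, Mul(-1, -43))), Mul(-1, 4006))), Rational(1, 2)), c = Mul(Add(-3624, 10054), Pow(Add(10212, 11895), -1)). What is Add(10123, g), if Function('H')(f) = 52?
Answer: Add(10123, Mul(Rational(2, 22107), I, Pow(483063638334, Rational(1, 2)))) ≈ Add(10123., Mul(62.879, I))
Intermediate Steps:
c = Rational(6430, 22107) (c = Mul(6430, Pow(22107, -1)) = Mul(6430, Rational(1, 22107)) = Rational(6430, 22107) ≈ 0.29086)
g = Mul(Rational(2, 22107), I, Pow(483063638334, Rational(1, 2))) (g = Pow(Add(Rational(6430, 22107), Add(52, Mul(-1, 4006))), Rational(1, 2)) = Pow(Add(Rational(6430, 22107), Add(52, -4006)), Rational(1, 2)) = Pow(Add(Rational(6430, 22107), -3954), Rational(1, 2)) = Pow(Rational(-87404648, 22107), Rational(1, 2)) = Mul(Rational(2, 22107), I, Pow(483063638334, Rational(1, 2))) ≈ Mul(62.879, I))
Add(10123, g) = Add(10123, Mul(Rational(2, 22107), I, Pow(483063638334, Rational(1, 2))))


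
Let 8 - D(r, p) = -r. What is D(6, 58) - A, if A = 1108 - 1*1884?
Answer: 790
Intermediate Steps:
D(r, p) = 8 + r (D(r, p) = 8 - (-1)*r = 8 + r)
A = -776 (A = 1108 - 1884 = -776)
D(6, 58) - A = (8 + 6) - 1*(-776) = 14 + 776 = 790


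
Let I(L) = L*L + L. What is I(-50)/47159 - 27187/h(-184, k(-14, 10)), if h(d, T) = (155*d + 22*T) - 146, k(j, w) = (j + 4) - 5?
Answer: 193307419/195346052 ≈ 0.98956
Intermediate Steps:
k(j, w) = -1 + j (k(j, w) = (4 + j) - 5 = -1 + j)
I(L) = L + L² (I(L) = L² + L = L + L²)
h(d, T) = -146 + 22*T + 155*d (h(d, T) = (22*T + 155*d) - 146 = -146 + 22*T + 155*d)
I(-50)/47159 - 27187/h(-184, k(-14, 10)) = -50*(1 - 50)/47159 - 27187/(-146 + 22*(-1 - 14) + 155*(-184)) = -50*(-49)*(1/47159) - 27187/(-146 + 22*(-15) - 28520) = 2450*(1/47159) - 27187/(-146 - 330 - 28520) = 350/6737 - 27187/(-28996) = 350/6737 - 27187*(-1/28996) = 350/6737 + 27187/28996 = 193307419/195346052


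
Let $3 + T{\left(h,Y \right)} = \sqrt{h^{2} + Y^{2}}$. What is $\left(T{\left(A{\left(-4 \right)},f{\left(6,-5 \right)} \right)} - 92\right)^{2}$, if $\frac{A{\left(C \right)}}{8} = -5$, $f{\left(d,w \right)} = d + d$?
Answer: $10769 - 760 \sqrt{109} \approx 2834.4$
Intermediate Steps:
$f{\left(d,w \right)} = 2 d$
$A{\left(C \right)} = -40$ ($A{\left(C \right)} = 8 \left(-5\right) = -40$)
$T{\left(h,Y \right)} = -3 + \sqrt{Y^{2} + h^{2}}$ ($T{\left(h,Y \right)} = -3 + \sqrt{h^{2} + Y^{2}} = -3 + \sqrt{Y^{2} + h^{2}}$)
$\left(T{\left(A{\left(-4 \right)},f{\left(6,-5 \right)} \right)} - 92\right)^{2} = \left(\left(-3 + \sqrt{\left(2 \cdot 6\right)^{2} + \left(-40\right)^{2}}\right) - 92\right)^{2} = \left(\left(-3 + \sqrt{12^{2} + 1600}\right) - 92\right)^{2} = \left(\left(-3 + \sqrt{144 + 1600}\right) - 92\right)^{2} = \left(\left(-3 + \sqrt{1744}\right) - 92\right)^{2} = \left(\left(-3 + 4 \sqrt{109}\right) - 92\right)^{2} = \left(-95 + 4 \sqrt{109}\right)^{2}$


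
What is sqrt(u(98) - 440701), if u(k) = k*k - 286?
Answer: I*sqrt(431383) ≈ 656.8*I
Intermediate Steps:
u(k) = -286 + k**2 (u(k) = k**2 - 286 = -286 + k**2)
sqrt(u(98) - 440701) = sqrt((-286 + 98**2) - 440701) = sqrt((-286 + 9604) - 440701) = sqrt(9318 - 440701) = sqrt(-431383) = I*sqrt(431383)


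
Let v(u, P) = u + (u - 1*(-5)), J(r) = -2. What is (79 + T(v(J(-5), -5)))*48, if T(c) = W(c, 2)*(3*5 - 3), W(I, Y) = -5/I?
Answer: 912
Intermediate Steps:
v(u, P) = 5 + 2*u (v(u, P) = u + (u + 5) = u + (5 + u) = 5 + 2*u)
T(c) = -60/c (T(c) = (-5/c)*(3*5 - 3) = (-5/c)*(15 - 3) = -5/c*12 = -60/c)
(79 + T(v(J(-5), -5)))*48 = (79 - 60/(5 + 2*(-2)))*48 = (79 - 60/(5 - 4))*48 = (79 - 60/1)*48 = (79 - 60*1)*48 = (79 - 60)*48 = 19*48 = 912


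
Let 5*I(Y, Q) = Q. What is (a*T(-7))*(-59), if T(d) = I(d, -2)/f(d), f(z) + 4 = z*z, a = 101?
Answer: 11918/225 ≈ 52.969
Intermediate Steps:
I(Y, Q) = Q/5
f(z) = -4 + z**2 (f(z) = -4 + z*z = -4 + z**2)
T(d) = -2/(5*(-4 + d**2)) (T(d) = ((1/5)*(-2))/(-4 + d**2) = -2/(5*(-4 + d**2)))
(a*T(-7))*(-59) = (101*(-2/(-20 + 5*(-7)**2)))*(-59) = (101*(-2/(-20 + 5*49)))*(-59) = (101*(-2/(-20 + 245)))*(-59) = (101*(-2/225))*(-59) = -202/225*(-59) = 11918/225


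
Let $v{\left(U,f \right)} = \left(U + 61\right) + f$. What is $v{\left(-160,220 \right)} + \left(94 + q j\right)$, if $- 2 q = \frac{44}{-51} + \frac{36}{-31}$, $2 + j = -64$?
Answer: $\frac{78105}{527} \approx 148.21$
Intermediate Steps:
$v{\left(U,f \right)} = 61 + U + f$ ($v{\left(U,f \right)} = \left(61 + U\right) + f = 61 + U + f$)
$j = -66$ ($j = -2 - 64 = -66$)
$q = \frac{1600}{1581}$ ($q = - \frac{\frac{44}{-51} + \frac{36}{-31}}{2} = - \frac{44 \left(- \frac{1}{51}\right) + 36 \left(- \frac{1}{31}\right)}{2} = - \frac{- \frac{44}{51} - \frac{36}{31}}{2} = \left(- \frac{1}{2}\right) \left(- \frac{3200}{1581}\right) = \frac{1600}{1581} \approx 1.012$)
$v{\left(-160,220 \right)} + \left(94 + q j\right) = \left(61 - 160 + 220\right) + \left(94 + \frac{1600}{1581} \left(-66\right)\right) = 121 + \left(94 - \frac{35200}{527}\right) = 121 + \frac{14338}{527} = \frac{78105}{527}$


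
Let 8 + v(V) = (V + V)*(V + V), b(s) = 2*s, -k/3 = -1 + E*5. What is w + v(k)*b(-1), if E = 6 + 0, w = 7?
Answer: -60529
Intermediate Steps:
E = 6
k = -87 (k = -3*(-1 + 6*5) = -3*(-1 + 30) = -3*29 = -87)
v(V) = -8 + 4*V² (v(V) = -8 + (V + V)*(V + V) = -8 + (2*V)*(2*V) = -8 + 4*V²)
w + v(k)*b(-1) = 7 + (-8 + 4*(-87)²)*(2*(-1)) = 7 + (-8 + 4*7569)*(-2) = 7 + (-8 + 30276)*(-2) = 7 + 30268*(-2) = 7 - 60536 = -60529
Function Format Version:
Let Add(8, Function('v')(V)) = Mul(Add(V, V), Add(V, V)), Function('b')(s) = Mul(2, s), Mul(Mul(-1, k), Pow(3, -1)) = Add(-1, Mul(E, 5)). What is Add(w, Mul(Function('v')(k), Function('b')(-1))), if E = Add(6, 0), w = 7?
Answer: -60529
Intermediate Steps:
E = 6
k = -87 (k = Mul(-3, Add(-1, Mul(6, 5))) = Mul(-3, Add(-1, 30)) = Mul(-3, 29) = -87)
Function('v')(V) = Add(-8, Mul(4, Pow(V, 2))) (Function('v')(V) = Add(-8, Mul(Add(V, V), Add(V, V))) = Add(-8, Mul(Mul(2, V), Mul(2, V))) = Add(-8, Mul(4, Pow(V, 2))))
Add(w, Mul(Function('v')(k), Function('b')(-1))) = Add(7, Mul(Add(-8, Mul(4, Pow(-87, 2))), Mul(2, -1))) = Add(7, Mul(Add(-8, Mul(4, 7569)), -2)) = Add(7, Mul(Add(-8, 30276), -2)) = Add(7, Mul(30268, -2)) = Add(7, -60536) = -60529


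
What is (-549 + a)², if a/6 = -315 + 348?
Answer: 123201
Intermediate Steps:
a = 198 (a = 6*(-315 + 348) = 6*33 = 198)
(-549 + a)² = (-549 + 198)² = (-351)² = 123201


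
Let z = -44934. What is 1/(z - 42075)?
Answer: -1/87009 ≈ -1.1493e-5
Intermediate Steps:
1/(z - 42075) = 1/(-44934 - 42075) = 1/(-87009) = -1/87009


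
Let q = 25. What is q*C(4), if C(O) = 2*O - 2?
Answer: 150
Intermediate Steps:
C(O) = -2 + 2*O
q*C(4) = 25*(-2 + 2*4) = 25*(-2 + 8) = 25*6 = 150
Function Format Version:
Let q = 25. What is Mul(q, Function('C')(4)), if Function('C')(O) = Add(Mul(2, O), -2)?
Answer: 150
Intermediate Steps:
Function('C')(O) = Add(-2, Mul(2, O))
Mul(q, Function('C')(4)) = Mul(25, Add(-2, Mul(2, 4))) = Mul(25, Add(-2, 8)) = Mul(25, 6) = 150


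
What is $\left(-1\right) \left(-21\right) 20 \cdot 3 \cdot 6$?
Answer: $7560$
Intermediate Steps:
$\left(-1\right) \left(-21\right) 20 \cdot 3 \cdot 6 = 21 \cdot 20 \cdot 18 = 420 \cdot 18 = 7560$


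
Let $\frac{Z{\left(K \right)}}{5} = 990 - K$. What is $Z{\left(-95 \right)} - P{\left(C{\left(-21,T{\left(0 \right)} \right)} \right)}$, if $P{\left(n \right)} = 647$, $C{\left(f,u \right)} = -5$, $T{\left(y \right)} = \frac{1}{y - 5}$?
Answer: $4778$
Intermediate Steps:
$T{\left(y \right)} = \frac{1}{-5 + y}$
$Z{\left(K \right)} = 4950 - 5 K$ ($Z{\left(K \right)} = 5 \left(990 - K\right) = 4950 - 5 K$)
$Z{\left(-95 \right)} - P{\left(C{\left(-21,T{\left(0 \right)} \right)} \right)} = \left(4950 - -475\right) - 647 = \left(4950 + 475\right) - 647 = 5425 - 647 = 4778$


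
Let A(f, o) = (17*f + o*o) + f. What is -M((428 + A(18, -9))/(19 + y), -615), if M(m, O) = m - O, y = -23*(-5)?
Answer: -83243/134 ≈ -621.22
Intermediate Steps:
A(f, o) = o² + 18*f (A(f, o) = (17*f + o²) + f = (o² + 17*f) + f = o² + 18*f)
y = 115
-M((428 + A(18, -9))/(19 + y), -615) = -((428 + ((-9)² + 18*18))/(19 + 115) - 1*(-615)) = -((428 + (81 + 324))/134 + 615) = -((428 + 405)*(1/134) + 615) = -(833*(1/134) + 615) = -(833/134 + 615) = -1*83243/134 = -83243/134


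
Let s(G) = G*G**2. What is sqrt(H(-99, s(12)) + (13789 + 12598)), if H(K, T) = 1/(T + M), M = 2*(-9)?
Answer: sqrt(8573136490)/570 ≈ 162.44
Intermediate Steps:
M = -18
s(G) = G**3
H(K, T) = 1/(-18 + T) (H(K, T) = 1/(T - 18) = 1/(-18 + T))
sqrt(H(-99, s(12)) + (13789 + 12598)) = sqrt(1/(-18 + 12**3) + (13789 + 12598)) = sqrt(1/(-18 + 1728) + 26387) = sqrt(1/1710 + 26387) = sqrt(45121771/1710) = sqrt(8573136490)/570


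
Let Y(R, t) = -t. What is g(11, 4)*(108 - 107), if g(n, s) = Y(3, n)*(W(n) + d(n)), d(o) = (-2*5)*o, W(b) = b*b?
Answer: -121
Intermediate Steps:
W(b) = b²
d(o) = -10*o
g(n, s) = -n*(n² - 10*n) (g(n, s) = (-n)*(n² - 10*n) = -n*(n² - 10*n))
g(11, 4)*(108 - 107) = (11²*(10 - 1*11))*(108 - 107) = (121*(10 - 11))*1 = (121*(-1))*1 = -121*1 = -121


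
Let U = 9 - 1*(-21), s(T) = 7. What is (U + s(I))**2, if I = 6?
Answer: 1369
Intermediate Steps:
U = 30 (U = 9 + 21 = 30)
(U + s(I))**2 = (30 + 7)**2 = 37**2 = 1369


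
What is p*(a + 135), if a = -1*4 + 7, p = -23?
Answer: -3174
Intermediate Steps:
a = 3 (a = -4 + 7 = 3)
p*(a + 135) = -23*(3 + 135) = -23*138 = -3174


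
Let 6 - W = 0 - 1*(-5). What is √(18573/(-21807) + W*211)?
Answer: 4*√693993237/7269 ≈ 14.496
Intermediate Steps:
W = 1 (W = 6 - (0 - 1*(-5)) = 6 - (0 + 5) = 6 - 1*5 = 6 - 5 = 1)
√(18573/(-21807) + W*211) = √(18573/(-21807) + 1*211) = √(18573*(-1/21807) + 211) = √(-6191/7269 + 211) = √(1527568/7269) = 4*√693993237/7269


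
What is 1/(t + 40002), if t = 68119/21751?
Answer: 21751/870151621 ≈ 2.4997e-5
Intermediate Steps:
t = 68119/21751 (t = 68119*(1/21751) = 68119/21751 ≈ 3.1318)
1/(t + 40002) = 1/(68119/21751 + 40002) = 1/(870151621/21751) = 21751/870151621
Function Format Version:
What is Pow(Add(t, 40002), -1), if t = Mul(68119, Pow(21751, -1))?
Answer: Rational(21751, 870151621) ≈ 2.4997e-5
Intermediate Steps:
t = Rational(68119, 21751) (t = Mul(68119, Rational(1, 21751)) = Rational(68119, 21751) ≈ 3.1318)
Pow(Add(t, 40002), -1) = Pow(Add(Rational(68119, 21751), 40002), -1) = Pow(Rational(870151621, 21751), -1) = Rational(21751, 870151621)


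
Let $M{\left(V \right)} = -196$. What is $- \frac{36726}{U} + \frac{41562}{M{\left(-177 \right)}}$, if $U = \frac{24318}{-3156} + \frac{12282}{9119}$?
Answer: $\frac{5543284167479}{996299850} \approx 5563.9$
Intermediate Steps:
$U = - \frac{30498975}{4796594}$ ($U = 24318 \left(- \frac{1}{3156}\right) + 12282 \cdot \frac{1}{9119} = - \frac{4053}{526} + \frac{12282}{9119} = - \frac{30498975}{4796594} \approx -6.3585$)
$- \frac{36726}{U} + \frac{41562}{M{\left(-177 \right)}} = - \frac{36726}{- \frac{30498975}{4796594}} + \frac{41562}{-196} = \left(-36726\right) \left(- \frac{4796594}{30498975}\right) + 41562 \left(- \frac{1}{196}\right) = \frac{58719903748}{10166325} - \frac{20781}{98} = \frac{5543284167479}{996299850}$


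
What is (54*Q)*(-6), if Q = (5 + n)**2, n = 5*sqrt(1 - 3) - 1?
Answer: 11016 - 12960*I*sqrt(2) ≈ 11016.0 - 18328.0*I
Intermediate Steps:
n = -1 + 5*I*sqrt(2) (n = 5*sqrt(-2) - 1 = 5*(I*sqrt(2)) - 1 = 5*I*sqrt(2) - 1 = -1 + 5*I*sqrt(2) ≈ -1.0 + 7.0711*I)
Q = (4 + 5*I*sqrt(2))**2 (Q = (5 + (-1 + 5*I*sqrt(2)))**2 = (4 + 5*I*sqrt(2))**2 ≈ -34.0 + 56.569*I)
(54*Q)*(-6) = (54*(-34 + 40*I*sqrt(2)))*(-6) = (-1836 + 2160*I*sqrt(2))*(-6) = 11016 - 12960*I*sqrt(2)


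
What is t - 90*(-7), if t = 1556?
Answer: 2186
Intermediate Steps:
t - 90*(-7) = 1556 - 90*(-7) = 1556 - 1*(-630) = 1556 + 630 = 2186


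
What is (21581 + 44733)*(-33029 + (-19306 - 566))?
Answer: -3508076914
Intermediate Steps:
(21581 + 44733)*(-33029 + (-19306 - 566)) = 66314*(-33029 - 19872) = 66314*(-52901) = -3508076914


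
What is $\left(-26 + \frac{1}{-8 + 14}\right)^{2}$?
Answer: $\frac{24025}{36} \approx 667.36$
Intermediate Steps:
$\left(-26 + \frac{1}{-8 + 14}\right)^{2} = \left(-26 + \frac{1}{6}\right)^{2} = \left(- \frac{155}{6}\right)^{2} = \frac{24025}{36}$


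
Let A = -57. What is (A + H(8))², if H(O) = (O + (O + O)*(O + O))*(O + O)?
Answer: 17363889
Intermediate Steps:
H(O) = 2*O*(O + 4*O²) (H(O) = (O + (2*O)*(2*O))*(2*O) = (O + 4*O²)*(2*O) = 2*O*(O + 4*O²))
(A + H(8))² = (-57 + 8²*(2 + 8*8))² = (-57 + 64*(2 + 64))² = (-57 + 64*66)² = (-57 + 4224)² = 4167² = 17363889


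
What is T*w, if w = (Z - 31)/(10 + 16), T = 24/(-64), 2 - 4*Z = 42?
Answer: 123/208 ≈ 0.59135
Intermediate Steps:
Z = -10 (Z = ½ - ¼*42 = ½ - 21/2 = -10)
T = -3/8 (T = 24*(-1/64) = -3/8 ≈ -0.37500)
w = -41/26 (w = (-10 - 31)/(10 + 16) = -41/26 ≈ -1.5769)
T*w = -3/8*(-41/26) = 123/208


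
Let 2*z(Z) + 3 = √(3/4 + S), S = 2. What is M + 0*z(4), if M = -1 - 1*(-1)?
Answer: 0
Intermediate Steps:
M = 0 (M = -1 + 1 = 0)
z(Z) = -3/2 + √11/4 (z(Z) = -3/2 + √(3/4 + 2)/2 = -3/2 + √(3*(¼) + 2)/2 = -3/2 + √(¾ + 2)/2 = -3/2 + √(11/4)/2 = -3/2 + (√11/2)/2 = -3/2 + √11/4)
M + 0*z(4) = 0 + 0*(-3/2 + √11/4) = 0 + 0 = 0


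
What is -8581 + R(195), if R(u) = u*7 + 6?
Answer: -7210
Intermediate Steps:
R(u) = 6 + 7*u (R(u) = 7*u + 6 = 6 + 7*u)
-8581 + R(195) = -8581 + (6 + 7*195) = -8581 + (6 + 1365) = -8581 + 1371 = -7210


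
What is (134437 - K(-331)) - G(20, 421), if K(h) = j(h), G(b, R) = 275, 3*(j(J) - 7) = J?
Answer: 402796/3 ≈ 1.3427e+5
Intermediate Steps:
j(J) = 7 + J/3
K(h) = 7 + h/3
(134437 - K(-331)) - G(20, 421) = (134437 - (7 + (⅓)*(-331))) - 1*275 = (134437 - (7 - 331/3)) - 275 = (134437 - 1*(-310/3)) - 275 = (134437 + 310/3) - 275 = 403621/3 - 275 = 402796/3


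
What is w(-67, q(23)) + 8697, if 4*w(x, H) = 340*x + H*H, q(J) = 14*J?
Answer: 28923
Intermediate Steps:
w(x, H) = 85*x + H**2/4 (w(x, H) = (340*x + H*H)/4 = (340*x + H**2)/4 = (H**2 + 340*x)/4 = 85*x + H**2/4)
w(-67, q(23)) + 8697 = (85*(-67) + (14*23)**2/4) + 8697 = (-5695 + (1/4)*322**2) + 8697 = (-5695 + (1/4)*103684) + 8697 = (-5695 + 25921) + 8697 = 20226 + 8697 = 28923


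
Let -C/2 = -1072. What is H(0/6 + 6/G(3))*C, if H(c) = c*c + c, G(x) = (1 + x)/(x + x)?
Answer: 192960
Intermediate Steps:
C = 2144 (C = -2*(-1072) = 2144)
G(x) = (1 + x)/(2*x) (G(x) = (1 + x)/((2*x)) = (1 + x)*(1/(2*x)) = (1 + x)/(2*x))
H(c) = c + c² (H(c) = c² + c = c + c²)
H(0/6 + 6/G(3))*C = ((0/6 + 6/(((½)*(1 + 3)/3)))*(1 + (0/6 + 6/(((½)*(1 + 3)/3)))))*2144 = ((0*(⅙) + 6/(((½)*(⅓)*4)))*(1 + (0*(⅙) + 6/(((½)*(⅓)*4)))))*2144 = ((0 + 6/(⅔))*(1 + (0 + 6/(⅔))))*2144 = ((0 + 6*(3/2))*(1 + (0 + 6*(3/2))))*2144 = ((0 + 9)*(1 + (0 + 9)))*2144 = (9*(1 + 9))*2144 = (9*10)*2144 = 90*2144 = 192960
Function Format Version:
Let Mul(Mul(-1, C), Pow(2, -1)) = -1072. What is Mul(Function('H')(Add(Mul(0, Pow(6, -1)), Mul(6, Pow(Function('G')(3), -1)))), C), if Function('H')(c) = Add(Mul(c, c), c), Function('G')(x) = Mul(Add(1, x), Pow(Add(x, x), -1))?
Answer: 192960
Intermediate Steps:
C = 2144 (C = Mul(-2, -1072) = 2144)
Function('G')(x) = Mul(Rational(1, 2), Pow(x, -1), Add(1, x)) (Function('G')(x) = Mul(Add(1, x), Pow(Mul(2, x), -1)) = Mul(Add(1, x), Mul(Rational(1, 2), Pow(x, -1))) = Mul(Rational(1, 2), Pow(x, -1), Add(1, x)))
Function('H')(c) = Add(c, Pow(c, 2)) (Function('H')(c) = Add(Pow(c, 2), c) = Add(c, Pow(c, 2)))
Mul(Function('H')(Add(Mul(0, Pow(6, -1)), Mul(6, Pow(Function('G')(3), -1)))), C) = Mul(Mul(Add(Mul(0, Pow(6, -1)), Mul(6, Pow(Mul(Rational(1, 2), Pow(3, -1), Add(1, 3)), -1))), Add(1, Add(Mul(0, Pow(6, -1)), Mul(6, Pow(Mul(Rational(1, 2), Pow(3, -1), Add(1, 3)), -1))))), 2144) = Mul(Mul(Add(Mul(0, Rational(1, 6)), Mul(6, Pow(Mul(Rational(1, 2), Rational(1, 3), 4), -1))), Add(1, Add(Mul(0, Rational(1, 6)), Mul(6, Pow(Mul(Rational(1, 2), Rational(1, 3), 4), -1))))), 2144) = Mul(Mul(Add(0, Mul(6, Pow(Rational(2, 3), -1))), Add(1, Add(0, Mul(6, Pow(Rational(2, 3), -1))))), 2144) = Mul(Mul(Add(0, Mul(6, Rational(3, 2))), Add(1, Add(0, Mul(6, Rational(3, 2))))), 2144) = Mul(Mul(Add(0, 9), Add(1, Add(0, 9))), 2144) = Mul(Mul(9, Add(1, 9)), 2144) = Mul(Mul(9, 10), 2144) = Mul(90, 2144) = 192960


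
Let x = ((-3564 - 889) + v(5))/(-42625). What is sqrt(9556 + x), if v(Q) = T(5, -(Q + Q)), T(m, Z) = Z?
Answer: sqrt(694495881915)/8525 ≈ 97.755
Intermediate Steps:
v(Q) = -2*Q (v(Q) = -(Q + Q) = -2*Q)
x = 4463/42625 (x = ((-3564 - 889) - 2*5)/(-42625) = (-4453 - 10)*(-1/42625) = -4463*(-1/42625) = 4463/42625 ≈ 0.10470)
sqrt(9556 + x) = sqrt(9556 + 4463/42625) = sqrt(407328963/42625) = sqrt(694495881915)/8525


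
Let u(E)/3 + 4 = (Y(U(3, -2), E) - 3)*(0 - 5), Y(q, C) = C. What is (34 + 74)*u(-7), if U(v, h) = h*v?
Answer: 14904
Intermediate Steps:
u(E) = 33 - 15*E (u(E) = -12 + 3*((E - 3)*(0 - 5)) = -12 + 3*((-3 + E)*(-5)) = -12 + 3*(15 - 5*E) = -12 + (45 - 15*E) = 33 - 15*E)
(34 + 74)*u(-7) = (34 + 74)*(33 - 15*(-7)) = 108*(33 + 105) = 108*138 = 14904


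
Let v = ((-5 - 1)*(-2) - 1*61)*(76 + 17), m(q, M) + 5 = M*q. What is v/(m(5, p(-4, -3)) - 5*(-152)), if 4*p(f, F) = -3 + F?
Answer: -9114/1495 ≈ -6.0963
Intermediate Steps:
p(f, F) = -¾ + F/4 (p(f, F) = (-3 + F)/4 = -¾ + F/4)
m(q, M) = -5 + M*q
v = -4557 (v = (-6*(-2) - 61)*93 = (12 - 61)*93 = -49*93 = -4557)
v/(m(5, p(-4, -3)) - 5*(-152)) = -4557/((-5 + (-¾ + (¼)*(-3))*5) - 5*(-152)) = -4557/((-5 + (-¾ - ¾)*5) + 760) = -4557/((-5 - 3/2*5) + 760) = -4557/((-5 - 15/2) + 760) = -4557/(-25/2 + 760) = -4557/1495/2 = -4557*2/1495 = -9114/1495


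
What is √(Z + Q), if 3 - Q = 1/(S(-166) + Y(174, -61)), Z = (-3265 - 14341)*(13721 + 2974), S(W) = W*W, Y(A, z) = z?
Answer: I*√24689486366239630/9165 ≈ 17144.0*I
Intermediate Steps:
S(W) = W²
Z = -293932170 (Z = -17606*16695 = -293932170)
Q = 82484/27495 (Q = 3 - 1/((-166)² - 61) = 3 - 1/(27556 - 61) = 3 - 1/27495 = 82484/27495 ≈ 3.0000)
√(Z + Q) = √(-293932170 + 82484/27495) = √(-8081664931666/27495) = I*√24689486366239630/9165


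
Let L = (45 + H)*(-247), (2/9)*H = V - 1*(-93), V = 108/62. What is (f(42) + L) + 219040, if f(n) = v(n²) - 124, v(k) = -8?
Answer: 6354215/62 ≈ 1.0249e+5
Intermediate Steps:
V = 54/31 (V = 108*(1/62) = 54/31 ≈ 1.7419)
f(n) = -132 (f(n) = -8 - 124 = -132)
H = 26433/62 (H = 9*(54/31 - 1*(-93))/2 = 9*(54/31 + 93)/2 = (9/2)*(2937/31) = 26433/62 ≈ 426.34)
L = -7218081/62 (L = (45 + 26433/62)*(-247) = (29223/62)*(-247) = -7218081/62 ≈ -1.1642e+5)
(f(42) + L) + 219040 = (-132 - 7218081/62) + 219040 = -7226265/62 + 219040 = 6354215/62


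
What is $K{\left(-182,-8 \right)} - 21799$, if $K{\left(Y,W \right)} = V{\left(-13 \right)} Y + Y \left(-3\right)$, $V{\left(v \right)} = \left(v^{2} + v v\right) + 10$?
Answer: $-84589$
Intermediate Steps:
$V{\left(v \right)} = 10 + 2 v^{2}$ ($V{\left(v \right)} = \left(v^{2} + v^{2}\right) + 10 = 2 v^{2} + 10 = 10 + 2 v^{2}$)
$K{\left(Y,W \right)} = 345 Y$ ($K{\left(Y,W \right)} = \left(10 + 2 \left(-13\right)^{2}\right) Y + Y \left(-3\right) = \left(10 + 2 \cdot 169\right) Y - 3 Y = \left(10 + 338\right) Y - 3 Y = 348 Y - 3 Y = 345 Y$)
$K{\left(-182,-8 \right)} - 21799 = 345 \left(-182\right) - 21799 = -62790 - 21799 = -84589$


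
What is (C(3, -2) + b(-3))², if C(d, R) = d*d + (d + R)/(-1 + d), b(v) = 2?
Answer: 529/4 ≈ 132.25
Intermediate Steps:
C(d, R) = d² + (R + d)/(-1 + d)
(C(3, -2) + b(-3))² = ((-2 + 3 + 3³ - 1*3²)/(-1 + 3) + 2)² = ((-2 + 3 + 27 - 1*9)/2 + 2)² = ((-2 + 3 + 27 - 9)/2 + 2)² = ((½)*19 + 2)² = (19/2 + 2)² = (23/2)² = 529/4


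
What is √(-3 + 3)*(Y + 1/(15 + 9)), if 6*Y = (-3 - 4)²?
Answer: 0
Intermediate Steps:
Y = 49/6 (Y = (-3 - 4)²/6 = (⅙)*(-7)² = (⅙)*49 = 49/6 ≈ 8.1667)
√(-3 + 3)*(Y + 1/(15 + 9)) = √(-3 + 3)*(49/6 + 1/(15 + 9)) = √0*(49/6 + 1/24) = 0*(49/6 + 1/24) = 0*(197/24) = 0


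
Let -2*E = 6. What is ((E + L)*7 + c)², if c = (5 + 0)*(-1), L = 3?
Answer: 25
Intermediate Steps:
E = -3 (E = -½*6 = -3)
c = -5 (c = 5*(-1) = -5)
((E + L)*7 + c)² = ((-3 + 3)*7 - 5)² = (0*7 - 5)² = (0 - 5)² = (-5)² = 25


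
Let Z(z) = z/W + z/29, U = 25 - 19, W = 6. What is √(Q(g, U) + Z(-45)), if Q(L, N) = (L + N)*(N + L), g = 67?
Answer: √17896306/58 ≈ 72.938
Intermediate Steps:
U = 6
Q(L, N) = (L + N)² (Q(L, N) = (L + N)*(L + N) = (L + N)²)
Z(z) = 35*z/174 (Z(z) = z/6 + z/29 = 35*z/174)
√(Q(g, U) + Z(-45)) = √((67 + 6)² + (35/174)*(-45)) = √(73² - 525/58) = √(5329 - 525/58) = √(308557/58) = √17896306/58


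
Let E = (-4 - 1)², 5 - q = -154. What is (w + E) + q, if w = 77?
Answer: 261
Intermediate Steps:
q = 159 (q = 5 - 1*(-154) = 5 + 154 = 159)
E = 25 (E = (-5)² = 25)
(w + E) + q = (77 + 25) + 159 = 102 + 159 = 261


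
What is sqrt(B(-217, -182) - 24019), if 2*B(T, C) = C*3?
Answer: 2*I*sqrt(6073) ≈ 155.86*I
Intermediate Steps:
B(T, C) = 3*C/2 (B(T, C) = (C*3)/2 = (3*C)/2 = 3*C/2)
sqrt(B(-217, -182) - 24019) = sqrt((3/2)*(-182) - 24019) = sqrt(-273 - 24019) = sqrt(-24292) = 2*I*sqrt(6073)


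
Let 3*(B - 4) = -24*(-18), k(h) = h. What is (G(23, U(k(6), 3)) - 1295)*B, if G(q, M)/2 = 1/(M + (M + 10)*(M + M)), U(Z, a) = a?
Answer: -15524164/81 ≈ -1.9166e+5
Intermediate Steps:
B = 148 (B = 4 + (-24*(-18))/3 = 4 + (⅓)*432 = 4 + 144 = 148)
G(q, M) = 2/(M + 2*M*(10 + M)) (G(q, M) = 2/(M + (M + 10)*(M + M)) = 2/(M + (10 + M)*(2*M)) = 2/(M + 2*M*(10 + M)))
(G(23, U(k(6), 3)) - 1295)*B = (2/(3*(21 + 2*3)) - 1295)*148 = (2*(⅓)/(21 + 6) - 1295)*148 = (2*(⅓)/27 - 1295)*148 = (2*(⅓)*(1/27) - 1295)*148 = (2/81 - 1295)*148 = -104893/81*148 = -15524164/81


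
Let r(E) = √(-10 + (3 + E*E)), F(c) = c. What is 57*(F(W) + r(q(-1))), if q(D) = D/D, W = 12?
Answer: 684 + 57*I*√6 ≈ 684.0 + 139.62*I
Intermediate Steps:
q(D) = 1
r(E) = √(-7 + E²) (r(E) = √(-10 + (3 + E²)) = √(-7 + E²))
57*(F(W) + r(q(-1))) = 57*(12 + √(-7 + 1²)) = 57*(12 + √(-7 + 1)) = 57*(12 + √(-6)) = 57*(12 + I*√6) = 684 + 57*I*√6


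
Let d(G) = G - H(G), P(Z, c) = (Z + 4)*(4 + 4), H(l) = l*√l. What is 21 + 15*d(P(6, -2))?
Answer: 1221 - 4800*√5 ≈ -9512.1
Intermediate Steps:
H(l) = l^(3/2)
P(Z, c) = 32 + 8*Z (P(Z, c) = (4 + Z)*8 = 32 + 8*Z)
d(G) = G - G^(3/2)
21 + 15*d(P(6, -2)) = 21 + 15*((32 + 8*6) - (32 + 8*6)^(3/2)) = 21 + 15*((32 + 48) - (32 + 48)^(3/2)) = 21 + 15*(80 - 80^(3/2)) = 21 + 15*(80 - 320*√5) = 21 + (1200 - 4800*√5) = 1221 - 4800*√5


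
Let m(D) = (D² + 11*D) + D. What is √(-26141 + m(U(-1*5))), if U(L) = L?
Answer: 8*I*√409 ≈ 161.79*I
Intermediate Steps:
m(D) = D² + 12*D
√(-26141 + m(U(-1*5))) = √(-26141 + (-1*5)*(12 - 1*5)) = √(-26141 - 5*(12 - 5)) = √(-26141 - 5*7) = √(-26141 - 35) = √(-26176) = 8*I*√409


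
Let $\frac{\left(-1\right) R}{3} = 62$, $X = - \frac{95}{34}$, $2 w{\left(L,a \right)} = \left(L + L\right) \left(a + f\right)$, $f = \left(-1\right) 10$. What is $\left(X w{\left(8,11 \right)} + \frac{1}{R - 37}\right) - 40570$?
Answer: $- \frac{153885627}{3791} \approx -40592.0$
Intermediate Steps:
$f = -10$
$w{\left(L,a \right)} = L \left(-10 + a\right)$ ($w{\left(L,a \right)} = \frac{\left(L + L\right) \left(a - 10\right)}{2} = \frac{2 L \left(-10 + a\right)}{2} = L \left(-10 + a\right)$)
$X = - \frac{95}{34}$ ($X = \left(-95\right) \frac{1}{34} = - \frac{95}{34} \approx -2.7941$)
$R = -186$ ($R = \left(-3\right) 62 = -186$)
$\left(X w{\left(8,11 \right)} + \frac{1}{R - 37}\right) - 40570 = \left(- \frac{95 \cdot 8 \left(-10 + 11\right)}{34} + \frac{1}{-186 - 37}\right) - 40570 = \left(- \frac{95 \cdot 8 \cdot 1}{34} + \frac{1}{-223}\right) - 40570 = \left(\left(- \frac{95}{34}\right) 8 - \frac{1}{223}\right) - 40570 = \left(- \frac{380}{17} - \frac{1}{223}\right) - 40570 = - \frac{84757}{3791} - 40570 = - \frac{153885627}{3791}$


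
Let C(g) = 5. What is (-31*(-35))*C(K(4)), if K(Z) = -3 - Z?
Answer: 5425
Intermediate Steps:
(-31*(-35))*C(K(4)) = -31*(-35)*5 = 1085*5 = 5425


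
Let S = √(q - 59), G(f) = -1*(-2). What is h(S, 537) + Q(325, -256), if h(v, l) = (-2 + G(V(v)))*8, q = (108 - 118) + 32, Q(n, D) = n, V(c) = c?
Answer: 325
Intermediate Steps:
G(f) = 2
q = 22 (q = -10 + 32 = 22)
S = I*√37 (S = √(22 - 59) = √(-37) = I*√37 ≈ 6.0828*I)
h(v, l) = 0 (h(v, l) = (-2 + 2)*8 = 0*8 = 0)
h(S, 537) + Q(325, -256) = 0 + 325 = 325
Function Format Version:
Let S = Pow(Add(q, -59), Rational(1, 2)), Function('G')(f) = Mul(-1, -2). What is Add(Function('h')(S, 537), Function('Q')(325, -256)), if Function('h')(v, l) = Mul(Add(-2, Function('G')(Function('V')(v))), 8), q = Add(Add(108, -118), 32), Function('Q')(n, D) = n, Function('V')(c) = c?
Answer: 325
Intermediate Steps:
Function('G')(f) = 2
q = 22 (q = Add(-10, 32) = 22)
S = Mul(I, Pow(37, Rational(1, 2))) (S = Pow(Add(22, -59), Rational(1, 2)) = Pow(-37, Rational(1, 2)) = Mul(I, Pow(37, Rational(1, 2))) ≈ Mul(6.0828, I))
Function('h')(v, l) = 0 (Function('h')(v, l) = Mul(Add(-2, 2), 8) = Mul(0, 8) = 0)
Add(Function('h')(S, 537), Function('Q')(325, -256)) = Add(0, 325) = 325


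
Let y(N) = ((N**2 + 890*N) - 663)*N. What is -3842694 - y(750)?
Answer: -925845444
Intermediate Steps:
y(N) = N*(-663 + N**2 + 890*N) (y(N) = (-663 + N**2 + 890*N)*N = N*(-663 + N**2 + 890*N))
-3842694 - y(750) = -3842694 - 750*(-663 + 750**2 + 890*750) = -3842694 - 750*(-663 + 562500 + 667500) = -3842694 - 750*1229337 = -3842694 - 1*922002750 = -3842694 - 922002750 = -925845444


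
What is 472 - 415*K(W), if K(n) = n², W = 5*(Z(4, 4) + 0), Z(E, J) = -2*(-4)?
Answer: -663528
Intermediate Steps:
Z(E, J) = 8
W = 40 (W = 5*(8 + 0) = 5*8 = 40)
472 - 415*K(W) = 472 - 415*40² = 472 - 415*1600 = 472 - 664000 = -663528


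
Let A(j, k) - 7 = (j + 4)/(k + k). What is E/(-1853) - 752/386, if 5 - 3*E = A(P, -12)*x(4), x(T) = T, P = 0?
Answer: -6257621/3218661 ≈ -1.9442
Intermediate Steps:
A(j, k) = 7 + (4 + j)/(2*k) (A(j, k) = 7 + (j + 4)/(k + k) = 7 + (4 + j)/((2*k)) = 7 + (4 + j)*(1/(2*k)) = 7 + (4 + j)/(2*k))
E = -67/9 (E = 5/3 - (1/2)*(4 + 0 + 14*(-12))/(-12)*4/3 = 5/3 - (1/2)*(-1/12)*(4 + 0 - 168)*4/3 = 5/3 - (1/2)*(-1/12)*(-164)*4/3 = 5/3 - 41*4/18 = 5/3 - 1/3*82/3 = 5/3 - 82/9 = -67/9 ≈ -7.4444)
E/(-1853) - 752/386 = -67/9/(-1853) - 752/386 = -67/9*(-1/1853) - 752*1/386 = 67/16677 - 376/193 = -6257621/3218661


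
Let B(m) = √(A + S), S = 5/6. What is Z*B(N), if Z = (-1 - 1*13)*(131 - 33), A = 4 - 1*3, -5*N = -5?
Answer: -686*√66/3 ≈ -1857.7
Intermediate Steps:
N = 1 (N = -⅕*(-5) = 1)
S = ⅚ (S = 5*(⅙) = ⅚ ≈ 0.83333)
A = 1 (A = 4 - 3 = 1)
Z = -1372 (Z = (-1 - 13)*98 = -14*98 = -1372)
B(m) = √66/6 (B(m) = √(1 + ⅚) = √(11/6) = √66/6)
Z*B(N) = -686*√66/3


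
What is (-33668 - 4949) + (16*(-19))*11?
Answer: -41961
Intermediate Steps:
(-33668 - 4949) + (16*(-19))*11 = -38617 - 304*11 = -38617 - 3344 = -41961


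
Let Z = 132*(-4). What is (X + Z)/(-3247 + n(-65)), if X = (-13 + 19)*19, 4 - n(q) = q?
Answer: 207/1589 ≈ 0.13027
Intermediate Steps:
n(q) = 4 - q
X = 114 (X = 6*19 = 114)
Z = -528
(X + Z)/(-3247 + n(-65)) = (114 - 528)/(-3247 + (4 - 1*(-65))) = -414/(-3247 + (4 + 65)) = -414/(-3247 + 69) = -414/(-3178) = -414*(-1/3178) = 207/1589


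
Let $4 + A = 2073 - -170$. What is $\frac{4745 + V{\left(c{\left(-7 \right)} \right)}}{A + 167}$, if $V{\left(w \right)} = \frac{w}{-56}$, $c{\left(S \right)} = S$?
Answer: $\frac{37961}{19248} \approx 1.9722$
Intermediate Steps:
$V{\left(w \right)} = - \frac{w}{56}$ ($V{\left(w \right)} = w \left(- \frac{1}{56}\right) = - \frac{w}{56}$)
$A = 2239$ ($A = -4 + \left(2073 - -170\right) = -4 + \left(2073 + 170\right) = -4 + 2243 = 2239$)
$\frac{4745 + V{\left(c{\left(-7 \right)} \right)}}{A + 167} = \frac{4745 - - \frac{1}{8}}{2239 + 167} = \frac{4745 + \frac{1}{8}}{2406} = \frac{37961}{8} \cdot \frac{1}{2406} = \frac{37961}{19248}$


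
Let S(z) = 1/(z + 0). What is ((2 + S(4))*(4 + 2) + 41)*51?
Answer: 5559/2 ≈ 2779.5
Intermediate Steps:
S(z) = 1/z
((2 + S(4))*(4 + 2) + 41)*51 = ((2 + 1/4)*(4 + 2) + 41)*51 = ((2 + ¼)*6 + 41)*51 = ((9/4)*6 + 41)*51 = (27/2 + 41)*51 = (109/2)*51 = 5559/2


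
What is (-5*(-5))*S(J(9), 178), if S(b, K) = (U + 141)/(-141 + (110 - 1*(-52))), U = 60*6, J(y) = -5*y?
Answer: 4175/7 ≈ 596.43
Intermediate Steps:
U = 360
S(b, K) = 167/7 (S(b, K) = (360 + 141)/(-141 + (110 - 1*(-52))) = 501/(-141 + (110 + 52)) = 501/(-141 + 162) = 501/21 = 501*(1/21) = 167/7)
(-5*(-5))*S(J(9), 178) = -5*(-5)*(167/7) = 25*(167/7) = 4175/7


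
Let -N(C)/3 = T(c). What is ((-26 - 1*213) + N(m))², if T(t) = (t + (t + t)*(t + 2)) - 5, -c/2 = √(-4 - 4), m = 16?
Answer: -6176 - 3840*I*√2 ≈ -6176.0 - 5430.6*I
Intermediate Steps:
c = -4*I*√2 (c = -2*√(-4 - 4) = -4*I*√2 ≈ -5.6569*I)
T(t) = -5 + t + 2*t*(2 + t) (T(t) = (t + (2*t)*(2 + t)) - 5 = (t + 2*t*(2 + t)) - 5 = -5 + t + 2*t*(2 + t))
N(C) = 207 + 60*I*√2 (N(C) = -3*(-5 + 2*(-4*I*√2)² + 5*(-4*I*√2)) = -3*(-5 + 2*(-32) - 20*I*√2) = -3*(-5 - 64 - 20*I*√2) = -3*(-69 - 20*I*√2) = 207 + 60*I*√2)
((-26 - 1*213) + N(m))² = ((-26 - 1*213) + (207 + 60*I*√2))² = ((-26 - 213) + (207 + 60*I*√2))² = (-239 + (207 + 60*I*√2))² = (-32 + 60*I*√2)²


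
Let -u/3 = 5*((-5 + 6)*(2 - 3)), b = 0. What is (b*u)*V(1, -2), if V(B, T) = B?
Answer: 0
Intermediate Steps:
u = 15 (u = -15*(-5 + 6)*(2 - 3) = -15*1*(-1) = -15*(-1) = -3*(-5) = 15)
(b*u)*V(1, -2) = (0*15)*1 = 0*1 = 0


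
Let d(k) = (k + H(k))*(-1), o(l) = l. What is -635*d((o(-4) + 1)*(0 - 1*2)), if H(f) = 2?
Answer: 5080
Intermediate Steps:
d(k) = -2 - k (d(k) = (k + 2)*(-1) = (2 + k)*(-1) = -2 - k)
-635*d((o(-4) + 1)*(0 - 1*2)) = -635*(-2 - (-4 + 1)*(0 - 1*2)) = -635*(-2 - (-3)*(0 - 2)) = -635*(-2 - (-3)*(-2)) = -635*(-2 - 1*6) = -635*(-2 - 6) = -635*(-8) = 5080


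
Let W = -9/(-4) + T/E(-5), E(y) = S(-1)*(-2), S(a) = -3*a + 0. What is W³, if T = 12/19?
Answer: 4330747/438976 ≈ 9.8656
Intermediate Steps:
T = 12/19 (T = 12*(1/19) = 12/19 ≈ 0.63158)
S(a) = -3*a
E(y) = -6 (E(y) = -3*(-1)*(-2) = 3*(-2) = -6)
W = 163/76 (W = -9/(-4) + (12/19)/(-6) = -9*(-¼) + (12/19)*(-⅙) = 9/4 - 2/19 = 163/76 ≈ 2.1447)
W³ = (163/76)³ = 4330747/438976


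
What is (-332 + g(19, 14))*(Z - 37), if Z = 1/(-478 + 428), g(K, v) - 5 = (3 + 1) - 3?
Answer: 301713/25 ≈ 12069.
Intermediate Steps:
g(K, v) = 6 (g(K, v) = 5 + ((3 + 1) - 3) = 5 + (4 - 3) = 5 + 1 = 6)
Z = -1/50 (Z = 1/(-50) = -1/50 ≈ -0.020000)
(-332 + g(19, 14))*(Z - 37) = (-332 + 6)*(-1/50 - 37) = -326*(-1851/50) = 301713/25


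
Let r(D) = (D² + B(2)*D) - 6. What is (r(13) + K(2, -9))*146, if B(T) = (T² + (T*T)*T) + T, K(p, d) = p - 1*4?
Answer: 50078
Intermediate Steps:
K(p, d) = -4 + p (K(p, d) = p - 4 = -4 + p)
B(T) = T + T² + T³ (B(T) = (T² + T²*T) + T = (T² + T³) + T = T + T² + T³)
r(D) = -6 + D² + 14*D (r(D) = (D² + (2*(1 + 2 + 2²))*D) - 6 = (D² + (2*(1 + 2 + 4))*D) - 6 = (D² + (2*7)*D) - 6 = (D² + 14*D) - 6 = -6 + D² + 14*D)
(r(13) + K(2, -9))*146 = ((-6 + 13² + 14*13) + (-4 + 2))*146 = ((-6 + 169 + 182) - 2)*146 = (345 - 2)*146 = 343*146 = 50078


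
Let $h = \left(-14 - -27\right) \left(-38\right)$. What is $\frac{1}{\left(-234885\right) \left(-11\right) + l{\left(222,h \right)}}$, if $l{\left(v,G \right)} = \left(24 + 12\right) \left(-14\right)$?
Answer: $\frac{1}{2583231} \approx 3.8711 \cdot 10^{-7}$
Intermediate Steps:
$h = -494$ ($h = \left(-14 + 27\right) \left(-38\right) = 13 \left(-38\right) = -494$)
$l{\left(v,G \right)} = -504$ ($l{\left(v,G \right)} = 36 \left(-14\right) = -504$)
$\frac{1}{\left(-234885\right) \left(-11\right) + l{\left(222,h \right)}} = \frac{1}{\left(-234885\right) \left(-11\right) - 504} = \frac{1}{2583735 - 504} = \frac{1}{2583231}$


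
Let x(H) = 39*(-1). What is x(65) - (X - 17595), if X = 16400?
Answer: 1156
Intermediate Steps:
x(H) = -39
x(65) - (X - 17595) = -39 - (16400 - 17595) = -39 - 1*(-1195) = -39 + 1195 = 1156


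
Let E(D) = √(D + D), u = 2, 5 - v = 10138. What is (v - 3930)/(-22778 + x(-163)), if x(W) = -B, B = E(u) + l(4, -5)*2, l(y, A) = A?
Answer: 14063/22770 ≈ 0.61761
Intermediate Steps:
v = -10133 (v = 5 - 1*10138 = 5 - 10138 = -10133)
E(D) = √2*√D (E(D) = √(2*D) = √2*√D)
B = -8 (B = √2*√2 - 5*2 = 2 - 10 = -8)
x(W) = 8 (x(W) = -1*(-8) = 8)
(v - 3930)/(-22778 + x(-163)) = (-10133 - 3930)/(-22778 + 8) = -14063/(-22770) = -14063*(-1/22770) = 14063/22770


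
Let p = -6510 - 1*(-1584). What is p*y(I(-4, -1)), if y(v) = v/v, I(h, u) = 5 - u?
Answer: -4926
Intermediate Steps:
y(v) = 1
p = -4926 (p = -6510 + 1584 = -4926)
p*y(I(-4, -1)) = -4926*1 = -4926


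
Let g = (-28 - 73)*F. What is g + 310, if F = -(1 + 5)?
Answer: 916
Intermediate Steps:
F = -6 (F = -1*6 = -6)
g = 606 (g = (-28 - 73)*(-6) = -101*(-6) = 606)
g + 310 = 606 + 310 = 916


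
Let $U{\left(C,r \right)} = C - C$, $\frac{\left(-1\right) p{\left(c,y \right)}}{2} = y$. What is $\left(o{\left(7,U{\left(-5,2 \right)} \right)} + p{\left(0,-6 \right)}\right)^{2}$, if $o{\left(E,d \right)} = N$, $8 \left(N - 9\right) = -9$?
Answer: $\frac{25281}{64} \approx 395.02$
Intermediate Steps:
$N = \frac{63}{8}$ ($N = 9 + \frac{1}{8} \left(-9\right) = 9 - \frac{9}{8} = \frac{63}{8} \approx 7.875$)
$p{\left(c,y \right)} = - 2 y$
$U{\left(C,r \right)} = 0$
$o{\left(E,d \right)} = \frac{63}{8}$
$\left(o{\left(7,U{\left(-5,2 \right)} \right)} + p{\left(0,-6 \right)}\right)^{2} = \left(\frac{63}{8} - -12\right)^{2} = \left(\frac{63}{8} + 12\right)^{2} = \left(\frac{159}{8}\right)^{2} = \frac{25281}{64}$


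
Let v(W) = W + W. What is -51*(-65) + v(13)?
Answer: 3341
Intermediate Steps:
v(W) = 2*W
-51*(-65) + v(13) = -51*(-65) + 2*13 = 3315 + 26 = 3341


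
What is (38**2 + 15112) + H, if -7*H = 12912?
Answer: 102980/7 ≈ 14711.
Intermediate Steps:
H = -12912/7 (H = -1/7*12912 = -12912/7 ≈ -1844.6)
(38**2 + 15112) + H = (38**2 + 15112) - 12912/7 = (1444 + 15112) - 12912/7 = 16556 - 12912/7 = 102980/7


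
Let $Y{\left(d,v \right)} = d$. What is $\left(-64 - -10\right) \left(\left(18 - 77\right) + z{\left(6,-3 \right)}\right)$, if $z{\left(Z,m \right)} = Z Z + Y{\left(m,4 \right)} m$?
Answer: $756$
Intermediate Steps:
$z{\left(Z,m \right)} = Z^{2} + m^{2}$ ($z{\left(Z,m \right)} = Z Z + m m = Z^{2} + m^{2}$)
$\left(-64 - -10\right) \left(\left(18 - 77\right) + z{\left(6,-3 \right)}\right) = \left(-64 - -10\right) \left(\left(18 - 77\right) + \left(6^{2} + \left(-3\right)^{2}\right)\right) = \left(-64 + 10\right) \left(-59 + \left(36 + 9\right)\right) = - 54 \left(-59 + 45\right) = \left(-54\right) \left(-14\right) = 756$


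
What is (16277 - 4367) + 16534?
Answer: 28444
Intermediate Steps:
(16277 - 4367) + 16534 = 11910 + 16534 = 28444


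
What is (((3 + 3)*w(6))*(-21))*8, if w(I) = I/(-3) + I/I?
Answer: 1008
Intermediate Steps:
w(I) = 1 - I/3 (w(I) = I*(-⅓) + 1 = -I/3 + 1 = 1 - I/3)
(((3 + 3)*w(6))*(-21))*8 = (((3 + 3)*(1 - ⅓*6))*(-21))*8 = ((6*(1 - 2))*(-21))*8 = ((6*(-1))*(-21))*8 = -6*(-21)*8 = 126*8 = 1008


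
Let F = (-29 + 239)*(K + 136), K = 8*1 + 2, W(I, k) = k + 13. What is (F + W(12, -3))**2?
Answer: 940648900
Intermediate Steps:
W(I, k) = 13 + k
K = 10 (K = 8 + 2 = 10)
F = 30660 (F = (-29 + 239)*(10 + 136) = 210*146 = 30660)
(F + W(12, -3))**2 = (30660 + (13 - 3))**2 = (30660 + 10)**2 = 30670**2 = 940648900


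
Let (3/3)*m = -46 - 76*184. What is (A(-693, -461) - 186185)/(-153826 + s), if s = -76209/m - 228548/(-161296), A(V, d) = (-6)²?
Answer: 3097441177420/2559486071791 ≈ 1.2102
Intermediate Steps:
A(V, d) = 36
m = -14030 (m = -46 - 76*184 = -46 - 13984 = -14030)
s = 113961289/16639580 (s = -76209/(-14030) - 228548/(-161296) = -76209*(-1/14030) - 228548*(-1/161296) = 76209/14030 + 3361/2372 = 113961289/16639580 ≈ 6.8488)
(A(-693, -461) - 186185)/(-153826 + s) = (36 - 186185)/(-153826 + 113961289/16639580) = -186149/(-2559486071791/16639580) = -186149*(-16639580/2559486071791) = 3097441177420/2559486071791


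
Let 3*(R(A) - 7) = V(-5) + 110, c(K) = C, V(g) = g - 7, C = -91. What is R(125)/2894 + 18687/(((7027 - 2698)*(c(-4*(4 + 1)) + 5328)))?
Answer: 105929123/7289977318 ≈ 0.014531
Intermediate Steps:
V(g) = -7 + g
c(K) = -91
R(A) = 119/3 (R(A) = 7 + ((-7 - 5) + 110)/3 = 7 + (-12 + 110)/3 = 7 + (1/3)*98 = 7 + 98/3 = 119/3)
R(125)/2894 + 18687/(((7027 - 2698)*(c(-4*(4 + 1)) + 5328))) = (119/3)/2894 + 18687/(((7027 - 2698)*(-91 + 5328))) = (119/3)*(1/2894) + 18687/((4329*5237)) = 119/8682 + 18687/22670973 = 119/8682 + 18687*(1/22670973) = 119/8682 + 6229/7556991 = 105929123/7289977318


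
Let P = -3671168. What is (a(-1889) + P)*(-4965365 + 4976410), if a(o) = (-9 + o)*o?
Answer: -948169070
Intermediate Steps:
a(o) = o*(-9 + o)
(a(-1889) + P)*(-4965365 + 4976410) = (-1889*(-9 - 1889) - 3671168)*(-4965365 + 4976410) = (-1889*(-1898) - 3671168)*11045 = (3585322 - 3671168)*11045 = -85846*11045 = -948169070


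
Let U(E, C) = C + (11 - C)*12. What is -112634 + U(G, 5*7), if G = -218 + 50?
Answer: -112887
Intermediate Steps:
G = -168
U(E, C) = 132 - 11*C (U(E, C) = C + (132 - 12*C) = 132 - 11*C)
-112634 + U(G, 5*7) = -112634 + (132 - 55*7) = -112634 + (132 - 11*35) = -112634 + (132 - 385) = -112634 - 253 = -112887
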